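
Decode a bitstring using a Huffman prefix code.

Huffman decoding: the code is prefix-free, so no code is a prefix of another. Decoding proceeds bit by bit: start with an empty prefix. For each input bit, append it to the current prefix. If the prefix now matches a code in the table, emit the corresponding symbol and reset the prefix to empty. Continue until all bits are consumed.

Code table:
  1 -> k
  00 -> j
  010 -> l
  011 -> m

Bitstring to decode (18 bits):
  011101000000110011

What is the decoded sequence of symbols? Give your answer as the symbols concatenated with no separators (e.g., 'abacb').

Bit 0: prefix='0' (no match yet)
Bit 1: prefix='01' (no match yet)
Bit 2: prefix='011' -> emit 'm', reset
Bit 3: prefix='1' -> emit 'k', reset
Bit 4: prefix='0' (no match yet)
Bit 5: prefix='01' (no match yet)
Bit 6: prefix='010' -> emit 'l', reset
Bit 7: prefix='0' (no match yet)
Bit 8: prefix='00' -> emit 'j', reset
Bit 9: prefix='0' (no match yet)
Bit 10: prefix='00' -> emit 'j', reset
Bit 11: prefix='0' (no match yet)
Bit 12: prefix='01' (no match yet)
Bit 13: prefix='011' -> emit 'm', reset
Bit 14: prefix='0' (no match yet)
Bit 15: prefix='00' -> emit 'j', reset
Bit 16: prefix='1' -> emit 'k', reset
Bit 17: prefix='1' -> emit 'k', reset

Answer: mkljjmjkk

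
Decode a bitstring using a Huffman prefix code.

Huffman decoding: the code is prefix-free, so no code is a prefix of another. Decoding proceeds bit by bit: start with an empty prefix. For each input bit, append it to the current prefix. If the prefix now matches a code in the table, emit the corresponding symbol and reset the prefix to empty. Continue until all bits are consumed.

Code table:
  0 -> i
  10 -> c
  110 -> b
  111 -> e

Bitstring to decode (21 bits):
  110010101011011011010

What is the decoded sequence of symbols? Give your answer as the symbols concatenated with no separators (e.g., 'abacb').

Bit 0: prefix='1' (no match yet)
Bit 1: prefix='11' (no match yet)
Bit 2: prefix='110' -> emit 'b', reset
Bit 3: prefix='0' -> emit 'i', reset
Bit 4: prefix='1' (no match yet)
Bit 5: prefix='10' -> emit 'c', reset
Bit 6: prefix='1' (no match yet)
Bit 7: prefix='10' -> emit 'c', reset
Bit 8: prefix='1' (no match yet)
Bit 9: prefix='10' -> emit 'c', reset
Bit 10: prefix='1' (no match yet)
Bit 11: prefix='11' (no match yet)
Bit 12: prefix='110' -> emit 'b', reset
Bit 13: prefix='1' (no match yet)
Bit 14: prefix='11' (no match yet)
Bit 15: prefix='110' -> emit 'b', reset
Bit 16: prefix='1' (no match yet)
Bit 17: prefix='11' (no match yet)
Bit 18: prefix='110' -> emit 'b', reset
Bit 19: prefix='1' (no match yet)
Bit 20: prefix='10' -> emit 'c', reset

Answer: bicccbbbc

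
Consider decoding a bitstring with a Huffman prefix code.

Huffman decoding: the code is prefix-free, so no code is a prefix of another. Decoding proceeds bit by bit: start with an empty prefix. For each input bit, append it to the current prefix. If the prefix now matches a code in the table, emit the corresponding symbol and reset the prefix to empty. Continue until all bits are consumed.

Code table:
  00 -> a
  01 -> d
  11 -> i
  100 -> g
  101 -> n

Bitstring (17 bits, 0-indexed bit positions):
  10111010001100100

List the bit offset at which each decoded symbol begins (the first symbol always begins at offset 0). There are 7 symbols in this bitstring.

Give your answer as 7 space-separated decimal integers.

Answer: 0 3 5 7 9 11 14

Derivation:
Bit 0: prefix='1' (no match yet)
Bit 1: prefix='10' (no match yet)
Bit 2: prefix='101' -> emit 'n', reset
Bit 3: prefix='1' (no match yet)
Bit 4: prefix='11' -> emit 'i', reset
Bit 5: prefix='0' (no match yet)
Bit 6: prefix='01' -> emit 'd', reset
Bit 7: prefix='0' (no match yet)
Bit 8: prefix='00' -> emit 'a', reset
Bit 9: prefix='0' (no match yet)
Bit 10: prefix='01' -> emit 'd', reset
Bit 11: prefix='1' (no match yet)
Bit 12: prefix='10' (no match yet)
Bit 13: prefix='100' -> emit 'g', reset
Bit 14: prefix='1' (no match yet)
Bit 15: prefix='10' (no match yet)
Bit 16: prefix='100' -> emit 'g', reset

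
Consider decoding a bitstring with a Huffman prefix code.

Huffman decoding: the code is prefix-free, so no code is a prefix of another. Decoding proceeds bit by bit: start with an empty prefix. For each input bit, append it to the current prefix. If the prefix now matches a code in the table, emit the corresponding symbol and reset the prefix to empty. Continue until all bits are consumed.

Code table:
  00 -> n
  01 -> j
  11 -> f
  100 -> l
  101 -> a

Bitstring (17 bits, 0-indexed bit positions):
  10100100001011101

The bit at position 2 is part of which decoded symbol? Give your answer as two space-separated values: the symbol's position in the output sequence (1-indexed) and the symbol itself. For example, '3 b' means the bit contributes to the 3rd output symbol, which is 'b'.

Bit 0: prefix='1' (no match yet)
Bit 1: prefix='10' (no match yet)
Bit 2: prefix='101' -> emit 'a', reset
Bit 3: prefix='0' (no match yet)
Bit 4: prefix='00' -> emit 'n', reset
Bit 5: prefix='1' (no match yet)
Bit 6: prefix='10' (no match yet)

Answer: 1 a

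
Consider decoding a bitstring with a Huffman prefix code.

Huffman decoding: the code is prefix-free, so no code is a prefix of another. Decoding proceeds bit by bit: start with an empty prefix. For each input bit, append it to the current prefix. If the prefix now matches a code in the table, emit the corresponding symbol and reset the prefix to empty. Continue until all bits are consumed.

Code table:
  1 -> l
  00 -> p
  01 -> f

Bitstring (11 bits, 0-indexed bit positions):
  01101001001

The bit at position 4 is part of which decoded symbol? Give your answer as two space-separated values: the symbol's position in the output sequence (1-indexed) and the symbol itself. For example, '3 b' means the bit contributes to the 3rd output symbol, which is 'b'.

Answer: 3 f

Derivation:
Bit 0: prefix='0' (no match yet)
Bit 1: prefix='01' -> emit 'f', reset
Bit 2: prefix='1' -> emit 'l', reset
Bit 3: prefix='0' (no match yet)
Bit 4: prefix='01' -> emit 'f', reset
Bit 5: prefix='0' (no match yet)
Bit 6: prefix='00' -> emit 'p', reset
Bit 7: prefix='1' -> emit 'l', reset
Bit 8: prefix='0' (no match yet)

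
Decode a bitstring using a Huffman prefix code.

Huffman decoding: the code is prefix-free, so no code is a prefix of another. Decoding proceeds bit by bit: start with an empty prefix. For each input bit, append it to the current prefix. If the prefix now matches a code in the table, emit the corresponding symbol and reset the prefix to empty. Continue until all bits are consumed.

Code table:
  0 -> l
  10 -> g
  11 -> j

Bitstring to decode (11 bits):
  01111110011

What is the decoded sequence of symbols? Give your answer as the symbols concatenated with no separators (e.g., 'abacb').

Answer: ljjjllj

Derivation:
Bit 0: prefix='0' -> emit 'l', reset
Bit 1: prefix='1' (no match yet)
Bit 2: prefix='11' -> emit 'j', reset
Bit 3: prefix='1' (no match yet)
Bit 4: prefix='11' -> emit 'j', reset
Bit 5: prefix='1' (no match yet)
Bit 6: prefix='11' -> emit 'j', reset
Bit 7: prefix='0' -> emit 'l', reset
Bit 8: prefix='0' -> emit 'l', reset
Bit 9: prefix='1' (no match yet)
Bit 10: prefix='11' -> emit 'j', reset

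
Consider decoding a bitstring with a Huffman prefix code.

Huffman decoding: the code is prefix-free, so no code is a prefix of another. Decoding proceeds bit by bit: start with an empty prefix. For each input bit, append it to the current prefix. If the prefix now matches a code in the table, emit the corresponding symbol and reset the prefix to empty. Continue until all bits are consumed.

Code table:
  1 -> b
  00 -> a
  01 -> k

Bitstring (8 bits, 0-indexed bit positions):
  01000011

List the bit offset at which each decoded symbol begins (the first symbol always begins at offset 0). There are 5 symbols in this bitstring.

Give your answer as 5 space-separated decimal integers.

Answer: 0 2 4 6 7

Derivation:
Bit 0: prefix='0' (no match yet)
Bit 1: prefix='01' -> emit 'k', reset
Bit 2: prefix='0' (no match yet)
Bit 3: prefix='00' -> emit 'a', reset
Bit 4: prefix='0' (no match yet)
Bit 5: prefix='00' -> emit 'a', reset
Bit 6: prefix='1' -> emit 'b', reset
Bit 7: prefix='1' -> emit 'b', reset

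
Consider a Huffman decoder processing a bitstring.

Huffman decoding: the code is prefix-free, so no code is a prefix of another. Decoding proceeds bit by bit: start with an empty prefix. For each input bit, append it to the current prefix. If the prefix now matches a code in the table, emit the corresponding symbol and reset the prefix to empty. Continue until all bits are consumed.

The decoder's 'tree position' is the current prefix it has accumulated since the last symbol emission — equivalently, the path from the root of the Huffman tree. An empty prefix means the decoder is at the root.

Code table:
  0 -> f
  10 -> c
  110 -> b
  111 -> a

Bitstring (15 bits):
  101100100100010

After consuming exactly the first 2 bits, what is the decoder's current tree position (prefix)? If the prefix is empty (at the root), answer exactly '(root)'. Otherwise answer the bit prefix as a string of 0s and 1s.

Bit 0: prefix='1' (no match yet)
Bit 1: prefix='10' -> emit 'c', reset

Answer: (root)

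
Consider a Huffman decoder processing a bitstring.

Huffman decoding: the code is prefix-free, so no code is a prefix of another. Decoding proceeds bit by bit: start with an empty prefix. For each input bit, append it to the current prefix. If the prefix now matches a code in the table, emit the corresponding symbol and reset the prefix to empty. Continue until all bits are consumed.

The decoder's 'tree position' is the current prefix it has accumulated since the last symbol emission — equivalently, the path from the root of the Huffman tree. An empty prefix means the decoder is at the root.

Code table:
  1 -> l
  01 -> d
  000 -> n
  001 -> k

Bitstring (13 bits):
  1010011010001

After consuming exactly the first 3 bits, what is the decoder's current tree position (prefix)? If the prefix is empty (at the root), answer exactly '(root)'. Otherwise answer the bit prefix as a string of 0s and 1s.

Bit 0: prefix='1' -> emit 'l', reset
Bit 1: prefix='0' (no match yet)
Bit 2: prefix='01' -> emit 'd', reset

Answer: (root)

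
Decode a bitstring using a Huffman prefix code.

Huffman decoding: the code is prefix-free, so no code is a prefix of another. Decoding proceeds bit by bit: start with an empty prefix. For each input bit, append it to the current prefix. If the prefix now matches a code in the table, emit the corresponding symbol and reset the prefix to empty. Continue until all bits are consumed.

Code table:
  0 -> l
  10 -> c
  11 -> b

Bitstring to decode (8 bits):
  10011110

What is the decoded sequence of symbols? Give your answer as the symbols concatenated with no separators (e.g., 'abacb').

Answer: clbbl

Derivation:
Bit 0: prefix='1' (no match yet)
Bit 1: prefix='10' -> emit 'c', reset
Bit 2: prefix='0' -> emit 'l', reset
Bit 3: prefix='1' (no match yet)
Bit 4: prefix='11' -> emit 'b', reset
Bit 5: prefix='1' (no match yet)
Bit 6: prefix='11' -> emit 'b', reset
Bit 7: prefix='0' -> emit 'l', reset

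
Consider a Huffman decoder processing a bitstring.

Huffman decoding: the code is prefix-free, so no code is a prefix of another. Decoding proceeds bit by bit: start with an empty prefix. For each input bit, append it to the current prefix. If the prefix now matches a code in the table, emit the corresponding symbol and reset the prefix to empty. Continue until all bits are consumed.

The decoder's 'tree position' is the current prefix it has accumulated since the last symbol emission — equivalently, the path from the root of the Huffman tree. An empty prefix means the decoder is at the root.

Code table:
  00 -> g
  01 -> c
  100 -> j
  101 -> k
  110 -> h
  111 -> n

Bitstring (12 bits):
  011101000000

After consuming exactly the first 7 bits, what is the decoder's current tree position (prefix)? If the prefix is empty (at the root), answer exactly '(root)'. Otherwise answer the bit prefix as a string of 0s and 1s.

Answer: 10

Derivation:
Bit 0: prefix='0' (no match yet)
Bit 1: prefix='01' -> emit 'c', reset
Bit 2: prefix='1' (no match yet)
Bit 3: prefix='11' (no match yet)
Bit 4: prefix='110' -> emit 'h', reset
Bit 5: prefix='1' (no match yet)
Bit 6: prefix='10' (no match yet)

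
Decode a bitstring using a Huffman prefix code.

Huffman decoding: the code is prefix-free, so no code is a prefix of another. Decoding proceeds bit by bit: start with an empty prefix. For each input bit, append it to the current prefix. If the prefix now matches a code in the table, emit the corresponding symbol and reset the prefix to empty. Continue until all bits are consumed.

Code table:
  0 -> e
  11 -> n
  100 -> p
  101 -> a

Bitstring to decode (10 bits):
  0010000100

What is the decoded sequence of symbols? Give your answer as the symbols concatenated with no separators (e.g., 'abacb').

Answer: eepeep

Derivation:
Bit 0: prefix='0' -> emit 'e', reset
Bit 1: prefix='0' -> emit 'e', reset
Bit 2: prefix='1' (no match yet)
Bit 3: prefix='10' (no match yet)
Bit 4: prefix='100' -> emit 'p', reset
Bit 5: prefix='0' -> emit 'e', reset
Bit 6: prefix='0' -> emit 'e', reset
Bit 7: prefix='1' (no match yet)
Bit 8: prefix='10' (no match yet)
Bit 9: prefix='100' -> emit 'p', reset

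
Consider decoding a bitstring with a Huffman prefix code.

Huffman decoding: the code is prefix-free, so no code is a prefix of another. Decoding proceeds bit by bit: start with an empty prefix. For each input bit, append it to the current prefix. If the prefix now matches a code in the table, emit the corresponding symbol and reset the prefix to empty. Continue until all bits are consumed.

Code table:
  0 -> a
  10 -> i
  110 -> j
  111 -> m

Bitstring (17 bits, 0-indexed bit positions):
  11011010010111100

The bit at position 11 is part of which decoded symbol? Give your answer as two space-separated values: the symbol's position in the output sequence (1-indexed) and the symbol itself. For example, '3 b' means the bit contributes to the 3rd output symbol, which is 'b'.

Answer: 6 m

Derivation:
Bit 0: prefix='1' (no match yet)
Bit 1: prefix='11' (no match yet)
Bit 2: prefix='110' -> emit 'j', reset
Bit 3: prefix='1' (no match yet)
Bit 4: prefix='11' (no match yet)
Bit 5: prefix='110' -> emit 'j', reset
Bit 6: prefix='1' (no match yet)
Bit 7: prefix='10' -> emit 'i', reset
Bit 8: prefix='0' -> emit 'a', reset
Bit 9: prefix='1' (no match yet)
Bit 10: prefix='10' -> emit 'i', reset
Bit 11: prefix='1' (no match yet)
Bit 12: prefix='11' (no match yet)
Bit 13: prefix='111' -> emit 'm', reset
Bit 14: prefix='1' (no match yet)
Bit 15: prefix='10' -> emit 'i', reset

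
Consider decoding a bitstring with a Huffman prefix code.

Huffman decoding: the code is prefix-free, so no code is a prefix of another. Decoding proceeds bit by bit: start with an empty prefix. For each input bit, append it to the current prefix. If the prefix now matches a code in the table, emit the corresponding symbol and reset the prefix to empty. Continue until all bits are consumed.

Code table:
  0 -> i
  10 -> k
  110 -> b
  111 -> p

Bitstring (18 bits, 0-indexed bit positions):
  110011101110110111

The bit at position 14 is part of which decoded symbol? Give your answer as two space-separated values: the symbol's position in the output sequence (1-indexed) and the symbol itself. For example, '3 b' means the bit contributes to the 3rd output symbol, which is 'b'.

Bit 0: prefix='1' (no match yet)
Bit 1: prefix='11' (no match yet)
Bit 2: prefix='110' -> emit 'b', reset
Bit 3: prefix='0' -> emit 'i', reset
Bit 4: prefix='1' (no match yet)
Bit 5: prefix='11' (no match yet)
Bit 6: prefix='111' -> emit 'p', reset
Bit 7: prefix='0' -> emit 'i', reset
Bit 8: prefix='1' (no match yet)
Bit 9: prefix='11' (no match yet)
Bit 10: prefix='111' -> emit 'p', reset
Bit 11: prefix='0' -> emit 'i', reset
Bit 12: prefix='1' (no match yet)
Bit 13: prefix='11' (no match yet)
Bit 14: prefix='110' -> emit 'b', reset
Bit 15: prefix='1' (no match yet)
Bit 16: prefix='11' (no match yet)
Bit 17: prefix='111' -> emit 'p', reset

Answer: 7 b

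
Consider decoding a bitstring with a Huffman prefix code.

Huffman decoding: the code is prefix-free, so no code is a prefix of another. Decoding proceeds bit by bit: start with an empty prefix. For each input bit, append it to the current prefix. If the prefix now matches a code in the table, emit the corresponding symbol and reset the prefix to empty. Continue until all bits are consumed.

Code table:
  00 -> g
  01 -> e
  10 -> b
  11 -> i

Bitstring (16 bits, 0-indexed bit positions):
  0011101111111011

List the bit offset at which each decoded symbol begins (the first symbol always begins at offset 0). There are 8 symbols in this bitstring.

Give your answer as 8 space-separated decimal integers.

Bit 0: prefix='0' (no match yet)
Bit 1: prefix='00' -> emit 'g', reset
Bit 2: prefix='1' (no match yet)
Bit 3: prefix='11' -> emit 'i', reset
Bit 4: prefix='1' (no match yet)
Bit 5: prefix='10' -> emit 'b', reset
Bit 6: prefix='1' (no match yet)
Bit 7: prefix='11' -> emit 'i', reset
Bit 8: prefix='1' (no match yet)
Bit 9: prefix='11' -> emit 'i', reset
Bit 10: prefix='1' (no match yet)
Bit 11: prefix='11' -> emit 'i', reset
Bit 12: prefix='1' (no match yet)
Bit 13: prefix='10' -> emit 'b', reset
Bit 14: prefix='1' (no match yet)
Bit 15: prefix='11' -> emit 'i', reset

Answer: 0 2 4 6 8 10 12 14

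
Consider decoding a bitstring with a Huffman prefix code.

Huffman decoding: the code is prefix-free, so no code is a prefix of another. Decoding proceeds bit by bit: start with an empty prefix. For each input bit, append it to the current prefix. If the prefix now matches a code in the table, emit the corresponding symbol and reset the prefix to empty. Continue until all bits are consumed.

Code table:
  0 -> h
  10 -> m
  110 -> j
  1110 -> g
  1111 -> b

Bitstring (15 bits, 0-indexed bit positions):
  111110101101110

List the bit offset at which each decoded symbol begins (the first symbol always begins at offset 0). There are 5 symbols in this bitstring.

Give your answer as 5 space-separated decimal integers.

Bit 0: prefix='1' (no match yet)
Bit 1: prefix='11' (no match yet)
Bit 2: prefix='111' (no match yet)
Bit 3: prefix='1111' -> emit 'b', reset
Bit 4: prefix='1' (no match yet)
Bit 5: prefix='10' -> emit 'm', reset
Bit 6: prefix='1' (no match yet)
Bit 7: prefix='10' -> emit 'm', reset
Bit 8: prefix='1' (no match yet)
Bit 9: prefix='11' (no match yet)
Bit 10: prefix='110' -> emit 'j', reset
Bit 11: prefix='1' (no match yet)
Bit 12: prefix='11' (no match yet)
Bit 13: prefix='111' (no match yet)
Bit 14: prefix='1110' -> emit 'g', reset

Answer: 0 4 6 8 11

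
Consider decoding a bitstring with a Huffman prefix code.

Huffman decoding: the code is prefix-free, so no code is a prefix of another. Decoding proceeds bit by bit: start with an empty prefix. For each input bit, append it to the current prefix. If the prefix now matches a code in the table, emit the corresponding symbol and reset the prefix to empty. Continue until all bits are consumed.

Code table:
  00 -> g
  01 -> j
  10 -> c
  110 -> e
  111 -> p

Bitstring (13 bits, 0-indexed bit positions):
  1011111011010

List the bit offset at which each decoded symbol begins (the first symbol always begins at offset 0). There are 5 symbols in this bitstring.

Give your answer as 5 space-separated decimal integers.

Bit 0: prefix='1' (no match yet)
Bit 1: prefix='10' -> emit 'c', reset
Bit 2: prefix='1' (no match yet)
Bit 3: prefix='11' (no match yet)
Bit 4: prefix='111' -> emit 'p', reset
Bit 5: prefix='1' (no match yet)
Bit 6: prefix='11' (no match yet)
Bit 7: prefix='110' -> emit 'e', reset
Bit 8: prefix='1' (no match yet)
Bit 9: prefix='11' (no match yet)
Bit 10: prefix='110' -> emit 'e', reset
Bit 11: prefix='1' (no match yet)
Bit 12: prefix='10' -> emit 'c', reset

Answer: 0 2 5 8 11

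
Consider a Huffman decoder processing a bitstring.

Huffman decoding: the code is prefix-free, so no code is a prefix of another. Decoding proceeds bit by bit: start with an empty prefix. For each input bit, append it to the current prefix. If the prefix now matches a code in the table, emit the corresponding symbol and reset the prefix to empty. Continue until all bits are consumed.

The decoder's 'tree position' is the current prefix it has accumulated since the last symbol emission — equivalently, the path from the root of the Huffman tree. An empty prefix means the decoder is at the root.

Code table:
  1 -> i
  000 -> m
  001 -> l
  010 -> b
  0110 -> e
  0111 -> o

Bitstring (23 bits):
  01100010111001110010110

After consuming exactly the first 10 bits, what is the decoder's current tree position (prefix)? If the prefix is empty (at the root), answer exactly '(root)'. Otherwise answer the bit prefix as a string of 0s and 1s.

Bit 0: prefix='0' (no match yet)
Bit 1: prefix='01' (no match yet)
Bit 2: prefix='011' (no match yet)
Bit 3: prefix='0110' -> emit 'e', reset
Bit 4: prefix='0' (no match yet)
Bit 5: prefix='00' (no match yet)
Bit 6: prefix='001' -> emit 'l', reset
Bit 7: prefix='0' (no match yet)
Bit 8: prefix='01' (no match yet)
Bit 9: prefix='011' (no match yet)

Answer: 011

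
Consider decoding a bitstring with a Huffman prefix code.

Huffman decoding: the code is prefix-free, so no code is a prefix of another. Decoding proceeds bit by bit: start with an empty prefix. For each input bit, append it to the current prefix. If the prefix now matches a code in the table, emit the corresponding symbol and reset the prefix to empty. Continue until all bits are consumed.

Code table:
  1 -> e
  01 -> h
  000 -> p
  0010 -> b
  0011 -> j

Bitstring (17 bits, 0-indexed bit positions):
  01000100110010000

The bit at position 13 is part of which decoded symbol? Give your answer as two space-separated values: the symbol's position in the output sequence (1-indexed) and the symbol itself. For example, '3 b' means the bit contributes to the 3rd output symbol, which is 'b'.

Answer: 5 b

Derivation:
Bit 0: prefix='0' (no match yet)
Bit 1: prefix='01' -> emit 'h', reset
Bit 2: prefix='0' (no match yet)
Bit 3: prefix='00' (no match yet)
Bit 4: prefix='000' -> emit 'p', reset
Bit 5: prefix='1' -> emit 'e', reset
Bit 6: prefix='0' (no match yet)
Bit 7: prefix='00' (no match yet)
Bit 8: prefix='001' (no match yet)
Bit 9: prefix='0011' -> emit 'j', reset
Bit 10: prefix='0' (no match yet)
Bit 11: prefix='00' (no match yet)
Bit 12: prefix='001' (no match yet)
Bit 13: prefix='0010' -> emit 'b', reset
Bit 14: prefix='0' (no match yet)
Bit 15: prefix='00' (no match yet)
Bit 16: prefix='000' -> emit 'p', reset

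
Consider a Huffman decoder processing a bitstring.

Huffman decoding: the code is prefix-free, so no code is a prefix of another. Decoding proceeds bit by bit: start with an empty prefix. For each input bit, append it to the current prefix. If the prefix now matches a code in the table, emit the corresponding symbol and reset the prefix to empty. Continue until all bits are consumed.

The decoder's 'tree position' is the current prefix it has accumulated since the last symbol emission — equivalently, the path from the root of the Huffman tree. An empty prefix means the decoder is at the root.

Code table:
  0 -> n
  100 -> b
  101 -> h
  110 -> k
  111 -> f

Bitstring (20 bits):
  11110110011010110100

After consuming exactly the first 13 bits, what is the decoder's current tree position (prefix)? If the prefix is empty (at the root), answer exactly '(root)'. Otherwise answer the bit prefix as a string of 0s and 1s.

Answer: 1

Derivation:
Bit 0: prefix='1' (no match yet)
Bit 1: prefix='11' (no match yet)
Bit 2: prefix='111' -> emit 'f', reset
Bit 3: prefix='1' (no match yet)
Bit 4: prefix='10' (no match yet)
Bit 5: prefix='101' -> emit 'h', reset
Bit 6: prefix='1' (no match yet)
Bit 7: prefix='10' (no match yet)
Bit 8: prefix='100' -> emit 'b', reset
Bit 9: prefix='1' (no match yet)
Bit 10: prefix='11' (no match yet)
Bit 11: prefix='110' -> emit 'k', reset
Bit 12: prefix='1' (no match yet)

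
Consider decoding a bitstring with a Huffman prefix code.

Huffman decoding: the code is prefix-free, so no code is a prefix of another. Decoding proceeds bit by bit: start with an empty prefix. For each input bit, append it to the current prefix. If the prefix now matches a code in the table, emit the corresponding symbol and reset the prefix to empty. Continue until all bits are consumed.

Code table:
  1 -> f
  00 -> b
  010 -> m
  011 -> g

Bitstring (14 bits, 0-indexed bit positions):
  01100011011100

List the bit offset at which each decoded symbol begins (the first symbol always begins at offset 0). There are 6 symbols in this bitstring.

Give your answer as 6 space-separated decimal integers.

Answer: 0 3 5 8 11 12

Derivation:
Bit 0: prefix='0' (no match yet)
Bit 1: prefix='01' (no match yet)
Bit 2: prefix='011' -> emit 'g', reset
Bit 3: prefix='0' (no match yet)
Bit 4: prefix='00' -> emit 'b', reset
Bit 5: prefix='0' (no match yet)
Bit 6: prefix='01' (no match yet)
Bit 7: prefix='011' -> emit 'g', reset
Bit 8: prefix='0' (no match yet)
Bit 9: prefix='01' (no match yet)
Bit 10: prefix='011' -> emit 'g', reset
Bit 11: prefix='1' -> emit 'f', reset
Bit 12: prefix='0' (no match yet)
Bit 13: prefix='00' -> emit 'b', reset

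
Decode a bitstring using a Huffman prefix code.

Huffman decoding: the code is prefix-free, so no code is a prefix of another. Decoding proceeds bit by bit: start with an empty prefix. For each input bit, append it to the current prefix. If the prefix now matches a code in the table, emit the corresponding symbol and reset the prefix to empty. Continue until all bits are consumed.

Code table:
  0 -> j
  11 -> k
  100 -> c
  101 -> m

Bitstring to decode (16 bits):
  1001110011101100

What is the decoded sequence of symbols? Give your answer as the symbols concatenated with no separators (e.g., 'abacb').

Bit 0: prefix='1' (no match yet)
Bit 1: prefix='10' (no match yet)
Bit 2: prefix='100' -> emit 'c', reset
Bit 3: prefix='1' (no match yet)
Bit 4: prefix='11' -> emit 'k', reset
Bit 5: prefix='1' (no match yet)
Bit 6: prefix='10' (no match yet)
Bit 7: prefix='100' -> emit 'c', reset
Bit 8: prefix='1' (no match yet)
Bit 9: prefix='11' -> emit 'k', reset
Bit 10: prefix='1' (no match yet)
Bit 11: prefix='10' (no match yet)
Bit 12: prefix='101' -> emit 'm', reset
Bit 13: prefix='1' (no match yet)
Bit 14: prefix='10' (no match yet)
Bit 15: prefix='100' -> emit 'c', reset

Answer: ckckmc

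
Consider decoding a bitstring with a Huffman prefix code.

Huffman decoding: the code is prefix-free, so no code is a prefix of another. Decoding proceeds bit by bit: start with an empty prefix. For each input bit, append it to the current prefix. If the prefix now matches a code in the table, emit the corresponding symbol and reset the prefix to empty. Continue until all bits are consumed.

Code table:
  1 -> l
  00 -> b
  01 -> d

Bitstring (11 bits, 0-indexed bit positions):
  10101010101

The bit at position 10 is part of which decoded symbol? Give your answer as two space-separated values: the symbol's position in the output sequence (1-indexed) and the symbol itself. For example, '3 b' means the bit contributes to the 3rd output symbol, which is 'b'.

Answer: 6 d

Derivation:
Bit 0: prefix='1' -> emit 'l', reset
Bit 1: prefix='0' (no match yet)
Bit 2: prefix='01' -> emit 'd', reset
Bit 3: prefix='0' (no match yet)
Bit 4: prefix='01' -> emit 'd', reset
Bit 5: prefix='0' (no match yet)
Bit 6: prefix='01' -> emit 'd', reset
Bit 7: prefix='0' (no match yet)
Bit 8: prefix='01' -> emit 'd', reset
Bit 9: prefix='0' (no match yet)
Bit 10: prefix='01' -> emit 'd', reset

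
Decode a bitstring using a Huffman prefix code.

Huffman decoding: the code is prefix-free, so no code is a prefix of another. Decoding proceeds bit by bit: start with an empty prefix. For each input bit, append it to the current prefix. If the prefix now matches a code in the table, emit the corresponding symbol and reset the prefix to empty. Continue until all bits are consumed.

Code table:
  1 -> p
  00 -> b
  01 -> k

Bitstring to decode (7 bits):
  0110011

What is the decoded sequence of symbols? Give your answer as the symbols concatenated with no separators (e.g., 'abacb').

Bit 0: prefix='0' (no match yet)
Bit 1: prefix='01' -> emit 'k', reset
Bit 2: prefix='1' -> emit 'p', reset
Bit 3: prefix='0' (no match yet)
Bit 4: prefix='00' -> emit 'b', reset
Bit 5: prefix='1' -> emit 'p', reset
Bit 6: prefix='1' -> emit 'p', reset

Answer: kpbpp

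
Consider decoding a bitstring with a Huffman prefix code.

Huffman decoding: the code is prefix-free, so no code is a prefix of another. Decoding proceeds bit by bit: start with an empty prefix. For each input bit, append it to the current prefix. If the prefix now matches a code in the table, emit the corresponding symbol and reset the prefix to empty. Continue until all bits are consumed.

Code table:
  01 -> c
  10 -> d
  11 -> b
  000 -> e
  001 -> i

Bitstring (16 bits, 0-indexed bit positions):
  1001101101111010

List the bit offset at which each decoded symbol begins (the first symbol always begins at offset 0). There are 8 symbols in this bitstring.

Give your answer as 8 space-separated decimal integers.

Answer: 0 2 4 6 8 10 12 14

Derivation:
Bit 0: prefix='1' (no match yet)
Bit 1: prefix='10' -> emit 'd', reset
Bit 2: prefix='0' (no match yet)
Bit 3: prefix='01' -> emit 'c', reset
Bit 4: prefix='1' (no match yet)
Bit 5: prefix='10' -> emit 'd', reset
Bit 6: prefix='1' (no match yet)
Bit 7: prefix='11' -> emit 'b', reset
Bit 8: prefix='0' (no match yet)
Bit 9: prefix='01' -> emit 'c', reset
Bit 10: prefix='1' (no match yet)
Bit 11: prefix='11' -> emit 'b', reset
Bit 12: prefix='1' (no match yet)
Bit 13: prefix='10' -> emit 'd', reset
Bit 14: prefix='1' (no match yet)
Bit 15: prefix='10' -> emit 'd', reset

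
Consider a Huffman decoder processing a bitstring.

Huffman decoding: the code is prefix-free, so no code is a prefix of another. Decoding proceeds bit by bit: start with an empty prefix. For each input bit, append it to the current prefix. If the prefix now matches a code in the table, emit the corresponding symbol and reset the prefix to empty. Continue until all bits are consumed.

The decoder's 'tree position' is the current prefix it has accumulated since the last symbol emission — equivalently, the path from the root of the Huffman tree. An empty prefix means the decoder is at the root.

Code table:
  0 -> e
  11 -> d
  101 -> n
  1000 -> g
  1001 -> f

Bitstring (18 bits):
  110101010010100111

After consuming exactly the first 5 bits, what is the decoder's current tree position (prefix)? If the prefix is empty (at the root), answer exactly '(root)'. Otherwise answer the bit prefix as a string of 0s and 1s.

Bit 0: prefix='1' (no match yet)
Bit 1: prefix='11' -> emit 'd', reset
Bit 2: prefix='0' -> emit 'e', reset
Bit 3: prefix='1' (no match yet)
Bit 4: prefix='10' (no match yet)

Answer: 10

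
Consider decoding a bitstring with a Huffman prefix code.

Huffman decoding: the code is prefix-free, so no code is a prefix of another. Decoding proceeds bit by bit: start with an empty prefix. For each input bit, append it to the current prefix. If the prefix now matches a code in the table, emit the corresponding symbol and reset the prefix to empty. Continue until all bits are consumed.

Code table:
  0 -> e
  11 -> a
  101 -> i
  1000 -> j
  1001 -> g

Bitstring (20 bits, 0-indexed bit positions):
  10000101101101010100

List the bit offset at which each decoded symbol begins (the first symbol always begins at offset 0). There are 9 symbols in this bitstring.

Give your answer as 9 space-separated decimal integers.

Answer: 0 4 5 8 11 14 15 18 19

Derivation:
Bit 0: prefix='1' (no match yet)
Bit 1: prefix='10' (no match yet)
Bit 2: prefix='100' (no match yet)
Bit 3: prefix='1000' -> emit 'j', reset
Bit 4: prefix='0' -> emit 'e', reset
Bit 5: prefix='1' (no match yet)
Bit 6: prefix='10' (no match yet)
Bit 7: prefix='101' -> emit 'i', reset
Bit 8: prefix='1' (no match yet)
Bit 9: prefix='10' (no match yet)
Bit 10: prefix='101' -> emit 'i', reset
Bit 11: prefix='1' (no match yet)
Bit 12: prefix='10' (no match yet)
Bit 13: prefix='101' -> emit 'i', reset
Bit 14: prefix='0' -> emit 'e', reset
Bit 15: prefix='1' (no match yet)
Bit 16: prefix='10' (no match yet)
Bit 17: prefix='101' -> emit 'i', reset
Bit 18: prefix='0' -> emit 'e', reset
Bit 19: prefix='0' -> emit 'e', reset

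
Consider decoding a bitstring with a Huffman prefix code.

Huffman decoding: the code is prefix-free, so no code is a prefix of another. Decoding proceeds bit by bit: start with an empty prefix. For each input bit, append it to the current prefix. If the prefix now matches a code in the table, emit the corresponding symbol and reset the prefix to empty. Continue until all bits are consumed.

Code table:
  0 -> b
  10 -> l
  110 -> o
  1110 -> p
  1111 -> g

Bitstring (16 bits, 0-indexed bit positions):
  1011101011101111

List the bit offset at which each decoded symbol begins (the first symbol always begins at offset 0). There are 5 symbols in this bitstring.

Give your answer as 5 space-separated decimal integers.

Answer: 0 2 6 8 12

Derivation:
Bit 0: prefix='1' (no match yet)
Bit 1: prefix='10' -> emit 'l', reset
Bit 2: prefix='1' (no match yet)
Bit 3: prefix='11' (no match yet)
Bit 4: prefix='111' (no match yet)
Bit 5: prefix='1110' -> emit 'p', reset
Bit 6: prefix='1' (no match yet)
Bit 7: prefix='10' -> emit 'l', reset
Bit 8: prefix='1' (no match yet)
Bit 9: prefix='11' (no match yet)
Bit 10: prefix='111' (no match yet)
Bit 11: prefix='1110' -> emit 'p', reset
Bit 12: prefix='1' (no match yet)
Bit 13: prefix='11' (no match yet)
Bit 14: prefix='111' (no match yet)
Bit 15: prefix='1111' -> emit 'g', reset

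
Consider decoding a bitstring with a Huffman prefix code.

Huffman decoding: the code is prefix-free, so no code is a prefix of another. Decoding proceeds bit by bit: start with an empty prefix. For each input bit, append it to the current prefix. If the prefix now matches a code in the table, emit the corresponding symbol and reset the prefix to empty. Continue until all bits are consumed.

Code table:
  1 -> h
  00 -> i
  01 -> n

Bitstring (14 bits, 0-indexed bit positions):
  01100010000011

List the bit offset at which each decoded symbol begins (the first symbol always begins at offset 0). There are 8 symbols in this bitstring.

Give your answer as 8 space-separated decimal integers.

Bit 0: prefix='0' (no match yet)
Bit 1: prefix='01' -> emit 'n', reset
Bit 2: prefix='1' -> emit 'h', reset
Bit 3: prefix='0' (no match yet)
Bit 4: prefix='00' -> emit 'i', reset
Bit 5: prefix='0' (no match yet)
Bit 6: prefix='01' -> emit 'n', reset
Bit 7: prefix='0' (no match yet)
Bit 8: prefix='00' -> emit 'i', reset
Bit 9: prefix='0' (no match yet)
Bit 10: prefix='00' -> emit 'i', reset
Bit 11: prefix='0' (no match yet)
Bit 12: prefix='01' -> emit 'n', reset
Bit 13: prefix='1' -> emit 'h', reset

Answer: 0 2 3 5 7 9 11 13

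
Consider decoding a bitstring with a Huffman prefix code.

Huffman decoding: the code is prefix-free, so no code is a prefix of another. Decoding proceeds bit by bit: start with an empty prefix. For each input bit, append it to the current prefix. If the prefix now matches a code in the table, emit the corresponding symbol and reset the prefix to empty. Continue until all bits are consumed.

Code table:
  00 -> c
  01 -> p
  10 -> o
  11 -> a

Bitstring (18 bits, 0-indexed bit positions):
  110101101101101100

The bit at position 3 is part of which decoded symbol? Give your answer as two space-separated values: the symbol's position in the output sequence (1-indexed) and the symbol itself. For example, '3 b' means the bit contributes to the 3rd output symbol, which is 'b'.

Bit 0: prefix='1' (no match yet)
Bit 1: prefix='11' -> emit 'a', reset
Bit 2: prefix='0' (no match yet)
Bit 3: prefix='01' -> emit 'p', reset
Bit 4: prefix='0' (no match yet)
Bit 5: prefix='01' -> emit 'p', reset
Bit 6: prefix='1' (no match yet)
Bit 7: prefix='10' -> emit 'o', reset

Answer: 2 p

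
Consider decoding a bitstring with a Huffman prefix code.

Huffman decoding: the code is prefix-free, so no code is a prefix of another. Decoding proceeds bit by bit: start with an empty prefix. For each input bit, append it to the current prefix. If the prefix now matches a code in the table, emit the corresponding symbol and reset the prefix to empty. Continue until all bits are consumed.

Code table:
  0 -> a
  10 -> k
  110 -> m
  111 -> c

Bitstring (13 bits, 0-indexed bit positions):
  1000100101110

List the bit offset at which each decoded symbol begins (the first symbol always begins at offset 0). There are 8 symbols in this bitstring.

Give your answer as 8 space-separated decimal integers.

Bit 0: prefix='1' (no match yet)
Bit 1: prefix='10' -> emit 'k', reset
Bit 2: prefix='0' -> emit 'a', reset
Bit 3: prefix='0' -> emit 'a', reset
Bit 4: prefix='1' (no match yet)
Bit 5: prefix='10' -> emit 'k', reset
Bit 6: prefix='0' -> emit 'a', reset
Bit 7: prefix='1' (no match yet)
Bit 8: prefix='10' -> emit 'k', reset
Bit 9: prefix='1' (no match yet)
Bit 10: prefix='11' (no match yet)
Bit 11: prefix='111' -> emit 'c', reset
Bit 12: prefix='0' -> emit 'a', reset

Answer: 0 2 3 4 6 7 9 12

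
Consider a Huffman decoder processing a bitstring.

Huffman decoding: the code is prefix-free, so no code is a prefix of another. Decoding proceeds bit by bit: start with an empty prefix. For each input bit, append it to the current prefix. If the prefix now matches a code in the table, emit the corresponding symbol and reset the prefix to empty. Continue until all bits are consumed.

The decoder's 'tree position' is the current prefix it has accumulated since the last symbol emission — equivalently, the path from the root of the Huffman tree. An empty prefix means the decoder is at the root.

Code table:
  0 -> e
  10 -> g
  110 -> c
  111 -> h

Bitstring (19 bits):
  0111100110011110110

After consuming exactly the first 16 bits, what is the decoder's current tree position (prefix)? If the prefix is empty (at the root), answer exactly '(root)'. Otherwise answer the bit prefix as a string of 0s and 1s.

Bit 0: prefix='0' -> emit 'e', reset
Bit 1: prefix='1' (no match yet)
Bit 2: prefix='11' (no match yet)
Bit 3: prefix='111' -> emit 'h', reset
Bit 4: prefix='1' (no match yet)
Bit 5: prefix='10' -> emit 'g', reset
Bit 6: prefix='0' -> emit 'e', reset
Bit 7: prefix='1' (no match yet)
Bit 8: prefix='11' (no match yet)
Bit 9: prefix='110' -> emit 'c', reset
Bit 10: prefix='0' -> emit 'e', reset
Bit 11: prefix='1' (no match yet)
Bit 12: prefix='11' (no match yet)
Bit 13: prefix='111' -> emit 'h', reset
Bit 14: prefix='1' (no match yet)
Bit 15: prefix='10' -> emit 'g', reset

Answer: (root)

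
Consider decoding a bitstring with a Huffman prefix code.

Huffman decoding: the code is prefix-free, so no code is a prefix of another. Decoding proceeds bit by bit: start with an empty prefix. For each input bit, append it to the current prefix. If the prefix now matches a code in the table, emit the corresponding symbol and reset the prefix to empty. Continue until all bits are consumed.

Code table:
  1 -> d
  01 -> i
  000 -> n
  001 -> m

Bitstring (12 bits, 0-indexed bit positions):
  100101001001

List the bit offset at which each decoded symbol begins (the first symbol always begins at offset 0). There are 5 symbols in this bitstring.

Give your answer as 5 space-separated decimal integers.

Bit 0: prefix='1' -> emit 'd', reset
Bit 1: prefix='0' (no match yet)
Bit 2: prefix='00' (no match yet)
Bit 3: prefix='001' -> emit 'm', reset
Bit 4: prefix='0' (no match yet)
Bit 5: prefix='01' -> emit 'i', reset
Bit 6: prefix='0' (no match yet)
Bit 7: prefix='00' (no match yet)
Bit 8: prefix='001' -> emit 'm', reset
Bit 9: prefix='0' (no match yet)
Bit 10: prefix='00' (no match yet)
Bit 11: prefix='001' -> emit 'm', reset

Answer: 0 1 4 6 9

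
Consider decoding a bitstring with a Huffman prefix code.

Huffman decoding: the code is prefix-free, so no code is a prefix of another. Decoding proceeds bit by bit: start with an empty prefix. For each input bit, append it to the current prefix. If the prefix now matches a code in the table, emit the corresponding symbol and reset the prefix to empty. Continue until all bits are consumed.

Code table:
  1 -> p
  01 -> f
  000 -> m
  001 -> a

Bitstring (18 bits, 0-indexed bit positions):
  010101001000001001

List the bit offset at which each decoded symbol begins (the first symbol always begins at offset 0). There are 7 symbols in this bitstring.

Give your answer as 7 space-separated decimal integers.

Answer: 0 2 4 6 9 12 15

Derivation:
Bit 0: prefix='0' (no match yet)
Bit 1: prefix='01' -> emit 'f', reset
Bit 2: prefix='0' (no match yet)
Bit 3: prefix='01' -> emit 'f', reset
Bit 4: prefix='0' (no match yet)
Bit 5: prefix='01' -> emit 'f', reset
Bit 6: prefix='0' (no match yet)
Bit 7: prefix='00' (no match yet)
Bit 8: prefix='001' -> emit 'a', reset
Bit 9: prefix='0' (no match yet)
Bit 10: prefix='00' (no match yet)
Bit 11: prefix='000' -> emit 'm', reset
Bit 12: prefix='0' (no match yet)
Bit 13: prefix='00' (no match yet)
Bit 14: prefix='001' -> emit 'a', reset
Bit 15: prefix='0' (no match yet)
Bit 16: prefix='00' (no match yet)
Bit 17: prefix='001' -> emit 'a', reset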